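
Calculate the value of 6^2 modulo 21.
6^{2} = 36 ≡ 15 mod 21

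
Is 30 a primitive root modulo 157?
30^{39} ≡ 1 mod 157 and 39 < 156, so ord_157(30) = 39 ≠ 156 and 30 is not a primitive root.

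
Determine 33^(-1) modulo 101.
Since 101 is prime, by Fermat 33^(-1) ≡ 33^{99} ≡ 49 mod 101. Verify: 33 × 49 = 1617 ≡ 1 mod 101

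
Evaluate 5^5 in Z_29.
By repeated squaring mod 29: 5^{1}≡5, 5^{2}≡25, 5^{4}≡16. Then 5^{5} = 5^{4+1} ≡ 16 × 5 ≡ 22 mod 29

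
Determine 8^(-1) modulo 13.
Since 13 is prime, by Fermat 8^(-1) ≡ 8^{11} ≡ 5 (mod 13). Verify: 8 × 5 = 40 ≡ 1 (mod 13)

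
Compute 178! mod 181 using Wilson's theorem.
(180)! = (178)! × (179) × (180) ≡ -1 mod 181. So (178)! ≡ -1 × [(180)(179)]^(-1) ≡ 90 mod 181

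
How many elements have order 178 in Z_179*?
There are φ(179-1) = φ(178) = 88 primitive roots modulo 179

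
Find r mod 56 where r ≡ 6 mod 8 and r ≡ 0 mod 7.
M = 8 × 7 = 56. M₁ = 7, y₁ ≡ 7 mod 8. M₂ = 8, y₂ ≡ 1 mod 7. r = 6×7×7 + 0×8×1 ≡ 14 mod 56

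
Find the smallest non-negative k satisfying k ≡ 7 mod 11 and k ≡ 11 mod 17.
M = 11 × 17 = 187. M₁ = 17, y₁ ≡ 2 mod 11. M₂ = 11, y₂ ≡ 14 mod 17. k = 7×17×2 + 11×11×14 ≡ 62 mod 187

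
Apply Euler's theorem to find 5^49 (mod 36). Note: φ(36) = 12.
By Euler: 5^{12} ≡ 1 (mod 36) since gcd(5, 36) = 1. 49 = 4×12 + 1. So 5^{49} ≡ 5^{1} ≡ 5 (mod 36)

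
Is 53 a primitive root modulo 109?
ord_109(53) divides 108. For each prime q|108: 53^{54}≡108, 53^{36}≡63, none ≡ 1. So 53 has order 108 and is a primitive root mod 109.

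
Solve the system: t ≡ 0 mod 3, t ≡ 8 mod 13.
M = 3 × 13 = 39. M₁ = 13, y₁ ≡ 1 mod 3. M₂ = 3, y₂ ≡ 9 mod 13. t = 0×13×1 + 8×3×9 ≡ 21 mod 39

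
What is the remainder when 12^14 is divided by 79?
By repeated squaring mod 79: 12^{1}≡12, 12^{2}≡65, 12^{4}≡38, 12^{8}≡22. Then 12^{14} = 12^{8+4+2} ≡ 22 × 38 × 65 ≡ 67 mod 79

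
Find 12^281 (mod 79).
Using Fermat: 12^{78} ≡ 1 (mod 79). 281 ≡ 47 (mod 78). So 12^{281} ≡ 12^{47} ≡ 57 (mod 79)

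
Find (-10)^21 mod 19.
Using Fermat: (-10)^{18} ≡ 1 mod 19. 21 ≡ 3 mod 18. So (-10)^{21} ≡ (-10)^{3} ≡ 7 mod 19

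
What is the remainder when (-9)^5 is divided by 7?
By repeated squaring mod 7: (-9)^{1}≡5, (-9)^{2}≡4, (-9)^{4}≡2. Then (-9)^{5} = (-9)^{4+1} ≡ 2 × 5 ≡ 3 mod 7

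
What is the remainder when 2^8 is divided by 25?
By repeated squaring (mod 25): 2^{1}≡2, 2^{2}≡4, 2^{4}≡16, 2^{8}≡6. So 2^{8} ≡ 6 (mod 25)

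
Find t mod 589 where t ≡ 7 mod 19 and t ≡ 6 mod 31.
M = 19 × 31 = 589. M₁ = 31, y₁ ≡ 8 mod 19. M₂ = 19, y₂ ≡ 18 mod 31. t = 7×31×8 + 6×19×18 ≡ 254 mod 589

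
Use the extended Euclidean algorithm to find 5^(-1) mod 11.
Extended GCD: 5(-2) + 11(1) = 1. So 5^(-1) ≡ -2 ≡ 9 mod 11. Verify: 5 × 9 = 45 ≡ 1 mod 11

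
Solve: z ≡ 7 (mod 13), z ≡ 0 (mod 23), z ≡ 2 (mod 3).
M = 13 × 23 × 3 = 897. M₁ = 69, y₁ ≡ 10 (mod 13). M₂ = 39, y₂ ≡ 13 (mod 23). M₃ = 299, y₃ ≡ 2 (mod 3). z = 7×69×10 + 0×39×13 + 2×299×2 ≡ 644 (mod 897)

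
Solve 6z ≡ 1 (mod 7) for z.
Since 7 is prime, by Fermat 6^(-1) ≡ 6^{5} ≡ 6 (mod 7). Verify: 6 × 6 = 36 ≡ 1 (mod 7)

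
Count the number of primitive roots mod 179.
There are φ(179-1) = φ(178) = 88 primitive roots modulo 179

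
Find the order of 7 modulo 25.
Powers of 7 mod 25: 7^1≡7, 7^2≡24, 7^3≡18, 7^4≡1. Order = 4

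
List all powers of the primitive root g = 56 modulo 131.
56^1, 56^2, ..., 56^{130} mod 131: [56, 123, 76, 64, 47, 12, 17, 35, 126, 113, 40, 13, 73, 27, 71, 46, 87, 25, 90, 62, 66, 28, 127, 38, 32, 89, 6, 74, 83, 63, 122, 20, 72, 102, 79, 101, 23, 109, 78, 45, 31, 33, 14, 129, 19, 16, 110, 3, 37, 107, 97, 61, 10, 36, 51, 105, 116, 77, 120, 39, 88, 81, 82, 7, 130, 75, 8, 55, 67, 84, 119, 114, 96, 5, 18, 91, 118, 58, 104, 60, 85, 44, 106, 41, 69, 65, 103, 4, 93, 99, 42, 125, 57, 48, 68, 9, 111, 59, 29, 52, 30, 108, 22, 53, 86, 100, 98, 117, 2, 112, 115, 21, 128, 94, 24, 34, 70, 121, 95, 80, 26, 15, 54, 11, 92, 43, 50, 49, 124, 1]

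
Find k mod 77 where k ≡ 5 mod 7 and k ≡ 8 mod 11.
M = 7 × 11 = 77. M₁ = 11, y₁ ≡ 2 mod 7. M₂ = 7, y₂ ≡ 8 mod 11. k = 5×11×2 + 8×7×8 ≡ 19 mod 77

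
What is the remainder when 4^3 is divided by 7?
4^{3} = 64 ≡ 1 (mod 7)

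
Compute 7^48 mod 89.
By repeated squaring (mod 89): 7^{1}≡7, 7^{2}≡49, 7^{4}≡87, 7^{8}≡4, 7^{16}≡16, 7^{32}≡78. Then 7^{48} = 7^{32+16} ≡ 78 × 16 ≡ 2 (mod 89)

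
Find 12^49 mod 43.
Using Fermat: 12^{42} ≡ 1 mod 43. 49 ≡ 7 mod 42. So 12^{49} ≡ 12^{7} ≡ 37 mod 43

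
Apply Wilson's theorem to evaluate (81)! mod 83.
(82)! = (81)! × (82) ≡ -1 (mod 83). So (81)! ≡ -1 × (82)^(-1) ≡ (-1)×(-1) = 1 (mod 83)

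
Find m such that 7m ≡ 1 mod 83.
Since 83 is prime, by Fermat 7^(-1) ≡ 7^{81} ≡ 12 mod 83. Verify: 7 × 12 = 84 ≡ 1 mod 83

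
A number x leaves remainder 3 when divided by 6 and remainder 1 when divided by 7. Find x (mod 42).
M = 6 × 7 = 42. M₁ = 7, y₁ ≡ 1 (mod 6). M₂ = 6, y₂ ≡ 6 (mod 7). x = 3×7×1 + 1×6×6 ≡ 15 (mod 42)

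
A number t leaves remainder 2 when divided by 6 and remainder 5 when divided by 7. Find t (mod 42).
M = 6 × 7 = 42. M₁ = 7, y₁ ≡ 1 (mod 6). M₂ = 6, y₂ ≡ 6 (mod 7). t = 2×7×1 + 5×6×6 ≡ 26 (mod 42)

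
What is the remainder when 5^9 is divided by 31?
By repeated squaring mod 31: 5^{1}≡5, 5^{2}≡25, 5^{4}≡5, 5^{8}≡25. Then 5^{9} = 5^{8+1} ≡ 25 × 5 ≡ 1 mod 31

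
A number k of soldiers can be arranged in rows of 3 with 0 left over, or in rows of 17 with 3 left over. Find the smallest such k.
M = 3 × 17 = 51. M₁ = 17, y₁ ≡ 2 (mod 3). M₂ = 3, y₂ ≡ 6 (mod 17). k = 0×17×2 + 3×3×6 ≡ 3 (mod 51)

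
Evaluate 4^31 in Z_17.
Using Fermat: 4^{16} ≡ 1 mod 17. 31 ≡ 15 mod 16. So 4^{31} ≡ 4^{15} ≡ 13 mod 17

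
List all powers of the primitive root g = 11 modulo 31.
11^1, 11^2, ..., 11^{30} mod 31: [11, 28, 29, 9, 6, 4, 13, 19, 23, 5, 24, 16, 21, 14, 30, 20, 3, 2, 22, 25, 27, 18, 12, 8, 26, 7, 15, 10, 17, 1]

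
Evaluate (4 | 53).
(4/53) = 4^{26} mod 53 = 1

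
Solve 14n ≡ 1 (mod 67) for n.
Since 67 is prime, by Fermat 14^(-1) ≡ 14^{65} ≡ 24 (mod 67). Verify: 14 × 24 = 336 ≡ 1 (mod 67)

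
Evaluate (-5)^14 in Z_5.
By repeated squaring (mod 5): (-5)^{1}≡0, (-5)^{2}≡0, (-5)^{4}≡0, (-5)^{8}≡0. Then (-5)^{14} = (-5)^{8+4+2} ≡ 0 × 0 × 0 ≡ 0 (mod 5)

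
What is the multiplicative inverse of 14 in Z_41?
Since 41 is prime, by Fermat 14^(-1) ≡ 14^{39} ≡ 3 (mod 41). Verify: 14 × 3 = 42 ≡ 1 (mod 41)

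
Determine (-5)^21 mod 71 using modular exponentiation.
By repeated squaring (mod 71): (-5)^{1}≡66, (-5)^{2}≡25, (-5)^{4}≡57, (-5)^{8}≡54, (-5)^{16}≡5. Then (-5)^{21} = (-5)^{16+4+1} ≡ 5 × 57 × 66 ≡ 66 (mod 71)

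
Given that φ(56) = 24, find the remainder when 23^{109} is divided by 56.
By Euler: 23^{24} ≡ 1 (mod 56) since gcd(23, 56) = 1. 109 = 4×24 + 13. So 23^{109} ≡ 23^{13} ≡ 23 (mod 56)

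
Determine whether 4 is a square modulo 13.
By Euler's criterion: 4^{6} ≡ 1 mod 13. Since this equals 1, 4 is a QR.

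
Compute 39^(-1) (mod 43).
Since 43 is prime, by Fermat 39^(-1) ≡ 39^{41} ≡ 32 (mod 43). Verify: 39 × 32 = 1248 ≡ 1 (mod 43)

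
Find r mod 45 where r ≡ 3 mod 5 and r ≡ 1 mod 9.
M = 5 × 9 = 45. M₁ = 9, y₁ ≡ 4 mod 5. M₂ = 5, y₂ ≡ 2 mod 9. r = 3×9×4 + 1×5×2 ≡ 28 mod 45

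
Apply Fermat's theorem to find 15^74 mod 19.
By Fermat: 15^{18} ≡ 1 mod 19. 74 = 4×18 + 2. So 15^{74} ≡ 15^{2} ≡ 16 mod 19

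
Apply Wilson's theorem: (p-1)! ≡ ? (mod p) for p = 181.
By Wilson's theorem, (180)! ≡ -1 ≡ 180 mod 181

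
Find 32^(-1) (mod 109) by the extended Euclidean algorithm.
Extended GCD: 32(-17) + 109(5) = 1. So 32^(-1) ≡ -17 ≡ 92 (mod 109). Verify: 32 × 92 = 2944 ≡ 1 (mod 109)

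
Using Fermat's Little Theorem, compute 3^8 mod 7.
By Fermat: 3^{6} ≡ 1 (mod 7). So 3^{8} = 3^{6} · 3^{2} ≡ 3^{2} ≡ 2 (mod 7)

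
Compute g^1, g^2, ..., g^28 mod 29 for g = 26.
26^1, 26^2, ..., 26^{28} mod 29: [26, 9, 2, 23, 18, 4, 17, 7, 8, 5, 14, 16, 10, 28, 3, 20, 27, 6, 11, 25, 12, 22, 21, 24, 15, 13, 19, 1]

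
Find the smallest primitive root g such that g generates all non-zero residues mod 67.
g = 2. Powers: [2, 4, 8, 16, 32, 64, 61, ...] generates all 66 non-zero residues.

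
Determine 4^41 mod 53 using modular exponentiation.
By repeated squaring (mod 53): 4^{1}≡4, 4^{2}≡16, 4^{4}≡44, 4^{8}≡28, 4^{16}≡42, 4^{32}≡15. Then 4^{41} = 4^{32+8+1} ≡ 15 × 28 × 4 ≡ 37 (mod 53)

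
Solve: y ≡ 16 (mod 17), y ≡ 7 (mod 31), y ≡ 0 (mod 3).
M = 17 × 31 × 3 = 1581. M₁ = 93, y₁ ≡ 15 (mod 17). M₂ = 51, y₂ ≡ 14 (mod 31). M₃ = 527, y₃ ≡ 2 (mod 3). y = 16×93×15 + 7×51×14 + 0×527×2 ≡ 441 (mod 1581)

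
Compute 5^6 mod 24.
By repeated squaring mod 24: 5^{1}≡5, 5^{2}≡1, 5^{4}≡1. Then 5^{6} = 5^{4+2} ≡ 1 × 1 ≡ 1 mod 24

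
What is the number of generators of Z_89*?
There are φ(89-1) = φ(88) = 40 primitive roots modulo 89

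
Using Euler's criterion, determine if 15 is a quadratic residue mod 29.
By Euler's criterion: 15^{14} ≡ 28 mod 29. Since this equals -1 (≡ 28), 15 is not a QR.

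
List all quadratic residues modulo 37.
Squares in Z_37*: {1, 3, 4, 7, 9, 10, 11, 12, 16, 21, 25, 26, 27, 28, 30, 33, 34, 36}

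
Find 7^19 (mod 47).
By repeated squaring (mod 47): 7^{1}≡7, 7^{2}≡2, 7^{4}≡4, 7^{8}≡16, 7^{16}≡21. Then 7^{19} = 7^{16+2+1} ≡ 21 × 2 × 7 ≡ 12 (mod 47)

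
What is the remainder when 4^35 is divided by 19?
Using Fermat: 4^{18} ≡ 1 mod 19. 35 ≡ 17 mod 18. So 4^{35} ≡ 4^{17} ≡ 5 mod 19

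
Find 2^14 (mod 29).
By repeated squaring (mod 29): 2^{1}≡2, 2^{2}≡4, 2^{4}≡16, 2^{8}≡24. Then 2^{14} = 2^{8+4+2} ≡ 24 × 16 × 4 ≡ 28 (mod 29)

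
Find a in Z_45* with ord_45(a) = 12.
2 has order 12 mod 45 since 2^{12} ≡ 1 (mod 45) and no smaller power works.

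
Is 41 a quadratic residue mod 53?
By Euler's criterion: 41^{26} ≡ 52 mod 53. Since this equals -1 (≡ 52), 41 is not a QR.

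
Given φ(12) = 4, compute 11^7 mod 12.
By Euler: 11^{4} ≡ 1 (mod 12) since gcd(11, 12) = 1. 7 = 1×4 + 3. So 11^{7} ≡ 11^{3} ≡ 11 (mod 12)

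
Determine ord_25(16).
Powers of 16 mod 25: 16^1≡16, 16^2≡6, 16^3≡21, 16^4≡11, 16^5≡1. Order = 5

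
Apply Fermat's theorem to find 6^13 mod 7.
By Fermat: 6^{6} ≡ 1 mod 7. 13 = 2×6 + 1. So 6^{13} ≡ 6^{1} ≡ 6 mod 7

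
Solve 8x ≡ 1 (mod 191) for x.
Since 191 is prime, by Fermat 8^(-1) ≡ 8^{189} ≡ 24 (mod 191). Verify: 8 × 24 = 192 ≡ 1 (mod 191)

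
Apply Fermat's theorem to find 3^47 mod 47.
By Fermat: 3^{46} ≡ 1 mod 47. So 3^{47} = 3^{46} · 3^{1} ≡ 3^{1} ≡ 3 mod 47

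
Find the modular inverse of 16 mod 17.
Since 17 is prime, by Fermat 16^(-1) ≡ 16^{15} ≡ 16 (mod 17). Verify: 16 × 16 = 256 ≡ 1 (mod 17)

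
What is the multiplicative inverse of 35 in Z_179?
Since 179 is prime, by Fermat 35^(-1) ≡ 35^{177} ≡ 133 mod 179. Verify: 35 × 133 = 4655 ≡ 1 mod 179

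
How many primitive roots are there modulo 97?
There are φ(97-1) = φ(96) = 32 primitive roots modulo 97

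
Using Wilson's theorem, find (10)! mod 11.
By Wilson's theorem, (10)! ≡ -1 ≡ 10 (mod 11)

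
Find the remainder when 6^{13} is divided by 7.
By Fermat: 6^{6} ≡ 1 mod 7. 13 = 2×6 + 1. So 6^{13} ≡ 6^{1} ≡ 6 mod 7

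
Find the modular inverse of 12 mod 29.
Since 29 is prime, by Fermat 12^(-1) ≡ 12^{27} ≡ 17 mod 29. Verify: 12 × 17 = 204 ≡ 1 mod 29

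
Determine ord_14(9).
Powers of 9 mod 14: 9^1≡9, 9^2≡11, 9^3≡1. ord_14(9) = 3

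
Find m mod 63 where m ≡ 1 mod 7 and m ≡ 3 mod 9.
M = 7 × 9 = 63. M₁ = 9, y₁ ≡ 4 mod 7. M₂ = 7, y₂ ≡ 4 mod 9. m = 1×9×4 + 3×7×4 ≡ 57 mod 63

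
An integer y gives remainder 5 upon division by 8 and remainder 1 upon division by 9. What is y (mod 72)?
M = 8 × 9 = 72. M₁ = 9, y₁ ≡ 1 (mod 8). M₂ = 8, y₂ ≡ 8 (mod 9). y = 5×9×1 + 1×8×8 ≡ 37 (mod 72)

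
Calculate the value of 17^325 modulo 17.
By repeated squaring mod 17: 17^{1}≡0, 17^{2}≡0, 17^{4}≡0, 17^{8}≡0, 17^{16}≡0, 17^{32}≡0, 17^{64}≡0, 17^{128}≡0, 17^{256}≡0. Then 17^{325} = 17^{256+64+4+1} ≡ 0 × 0 × 0 × 0 ≡ 0 mod 17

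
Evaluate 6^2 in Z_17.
6^{2} = 36 ≡ 2 mod 17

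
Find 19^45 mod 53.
By repeated squaring mod 53: 19^{1}≡19, 19^{2}≡43, 19^{4}≡47, 19^{8}≡36, 19^{16}≡24, 19^{32}≡46. Then 19^{45} = 19^{32+8+4+1} ≡ 46 × 36 × 47 × 19 ≡ 2 mod 53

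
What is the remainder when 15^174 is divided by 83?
Using Fermat: 15^{82} ≡ 1 (mod 83). 174 ≡ 10 (mod 82). So 15^{174} ≡ 15^{10} ≡ 64 (mod 83)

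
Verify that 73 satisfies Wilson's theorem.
(72)! mod 73 = 72. Since this equals -1 (mod 73), Wilson confirms 73 is prime.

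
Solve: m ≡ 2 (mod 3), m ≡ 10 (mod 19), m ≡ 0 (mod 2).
M = 3 × 19 × 2 = 114. M₁ = 38, y₁ ≡ 2 (mod 3). M₂ = 6, y₂ ≡ 16 (mod 19). M₃ = 57, y₃ ≡ 1 (mod 2). m = 2×38×2 + 10×6×16 + 0×57×1 ≡ 86 (mod 114)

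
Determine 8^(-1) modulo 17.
Since 17 is prime, by Fermat 8^(-1) ≡ 8^{15} ≡ 15 (mod 17). Verify: 8 × 15 = 120 ≡ 1 (mod 17)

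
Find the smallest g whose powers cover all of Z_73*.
g = 5. For each prime q|72: 5^{36}≡72, 5^{24}≡8, none ≡ 1, so ord_73(5) = 72 and 5 is a primitive root.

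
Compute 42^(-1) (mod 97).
Since 97 is prime, by Fermat 42^(-1) ≡ 42^{95} ≡ 67 (mod 97). Verify: 42 × 67 = 2814 ≡ 1 (mod 97)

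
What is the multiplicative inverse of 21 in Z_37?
Since 37 is prime, by Fermat 21^(-1) ≡ 21^{35} ≡ 30 (mod 37). Verify: 21 × 30 = 630 ≡ 1 (mod 37)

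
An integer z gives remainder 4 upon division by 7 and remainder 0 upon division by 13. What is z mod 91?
M = 7 × 13 = 91. M₁ = 13, y₁ ≡ 6 mod 7. M₂ = 7, y₂ ≡ 2 mod 13. z = 4×13×6 + 0×7×2 ≡ 39 mod 91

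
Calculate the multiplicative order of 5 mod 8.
Powers of 5 mod 8: 5^1≡5, 5^2≡1. So the order of 5 is 2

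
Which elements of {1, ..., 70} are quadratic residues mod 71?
QRs mod 71: {1, 2, 3, 4, 5, 6, 8, 9, 10, 12, 15, 16, 18, 19, 20, 24, 25, 27, 29, 30, 32, 36, 37, 38, 40, 43, 45, 48, 49, 50, 54, 57, 58, 60, 64}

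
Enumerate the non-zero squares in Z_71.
Squares in Z_71*: {1, 2, 3, 4, 5, 6, 8, 9, 10, 12, 15, 16, 18, 19, 20, 24, 25, 27, 29, 30, 32, 36, 37, 38, 40, 43, 45, 48, 49, 50, 54, 57, 58, 60, 64}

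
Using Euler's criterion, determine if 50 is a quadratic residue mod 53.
By Euler's criterion: 50^{26} ≡ 52 (mod 53). Since this equals -1 (≡ 52), 50 is not a QR.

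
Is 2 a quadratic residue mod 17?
By Euler's criterion: 2^{8} ≡ 1 mod 17. Since this equals 1, 2 is a QR.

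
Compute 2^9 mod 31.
By repeated squaring mod 31: 2^{1}≡2, 2^{2}≡4, 2^{4}≡16, 2^{8}≡8. Then 2^{9} = 2^{8+1} ≡ 8 × 2 ≡ 16 mod 31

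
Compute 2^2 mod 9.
2^{2} = 4 ≡ 4 mod 9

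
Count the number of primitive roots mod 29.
There are φ(29-1) = φ(28) = 12 primitive roots modulo 29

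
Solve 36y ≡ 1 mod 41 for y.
Since 41 is prime, by Fermat 36^(-1) ≡ 36^{39} ≡ 8 mod 41. Verify: 36 × 8 = 288 ≡ 1 mod 41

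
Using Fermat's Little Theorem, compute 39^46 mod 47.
By Fermat's Little Theorem, 39^{46} ≡ 1 (mod 47) since 47 is prime and gcd(39, 47) = 1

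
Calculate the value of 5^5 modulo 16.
By repeated squaring (mod 16): 5^{1}≡5, 5^{2}≡9, 5^{4}≡1. Then 5^{5} = 5^{4+1} ≡ 1 × 5 ≡ 5 (mod 16)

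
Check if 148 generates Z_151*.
148^{25} ≡ 1 mod 151 and 25 < 150, so ord_151(148) = 25 ≠ 150 and 148 is not a primitive root.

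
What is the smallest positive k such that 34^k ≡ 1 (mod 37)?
Powers of 34 mod 37: 34^1≡34, 34^2≡9, 34^3≡10, 34^4≡7, 34^5≡16, 34^6≡26, 34^7≡33, 34^8≡12, 34^9≡1. Order = 9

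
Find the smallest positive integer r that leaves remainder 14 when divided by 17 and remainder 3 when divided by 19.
M = 17 × 19 = 323. M₁ = 19, y₁ ≡ 9 mod 17. M₂ = 17, y₂ ≡ 9 mod 19. r = 14×19×9 + 3×17×9 ≡ 269 mod 323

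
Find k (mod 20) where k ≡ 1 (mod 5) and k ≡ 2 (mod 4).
M = 5 × 4 = 20. M₁ = 4, y₁ ≡ 4 (mod 5). M₂ = 5, y₂ ≡ 1 (mod 4). k = 1×4×4 + 2×5×1 ≡ 6 (mod 20)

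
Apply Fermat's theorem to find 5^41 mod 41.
By Fermat: 5^{40} ≡ 1 mod 41. So 5^{41} = 5^{40} · 5^{1} ≡ 5^{1} ≡ 5 mod 41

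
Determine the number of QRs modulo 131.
For prime 131, there are (p-1)/2 = (131-1)/2 = 65 quadratic residues (excluding 0).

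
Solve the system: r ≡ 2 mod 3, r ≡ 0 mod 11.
M = 3 × 11 = 33. M₁ = 11, y₁ ≡ 2 mod 3. M₂ = 3, y₂ ≡ 4 mod 11. r = 2×11×2 + 0×3×4 ≡ 11 mod 33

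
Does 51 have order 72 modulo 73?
51^{8} ≡ 1 mod 73 and 8 < 72, so ord_73(51) = 8 ≠ 72 and 51 is not a primitive root.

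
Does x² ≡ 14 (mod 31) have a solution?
By Euler's criterion: 14^{15} ≡ 1 (mod 31). Since this equals 1, 14 is a QR.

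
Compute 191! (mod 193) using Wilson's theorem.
(192)! = (191)! × (192) ≡ -1 (mod 193). So (191)! ≡ -1 × (192)^(-1) ≡ (-1)×(-1) = 1 (mod 193)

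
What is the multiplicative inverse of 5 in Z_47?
Since 47 is prime, by Fermat 5^(-1) ≡ 5^{45} ≡ 19 mod 47. Verify: 5 × 19 = 95 ≡ 1 mod 47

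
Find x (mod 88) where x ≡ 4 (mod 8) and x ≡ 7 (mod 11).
M = 8 × 11 = 88. M₁ = 11, y₁ ≡ 3 (mod 8). M₂ = 8, y₂ ≡ 7 (mod 11). x = 4×11×3 + 7×8×7 ≡ 84 (mod 88)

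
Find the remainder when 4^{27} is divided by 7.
By Fermat: 4^{6} ≡ 1 (mod 7). 27 = 4×6 + 3. So 4^{27} ≡ 4^{3} ≡ 1 (mod 7)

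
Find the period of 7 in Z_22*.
Powers of 7 mod 22: 7^1≡7, 7^2≡5, 7^3≡13, 7^4≡3, 7^5≡21, 7^6≡15, 7^7≡17, 7^8≡9, 7^9≡19, 7^10≡1. ord_22(7) = 10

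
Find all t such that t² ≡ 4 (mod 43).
The square roots of 4 mod 43 are 41 and 2. Verify: 41² = 1681 ≡ 4 (mod 43)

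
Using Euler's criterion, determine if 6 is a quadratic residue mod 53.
By Euler's criterion: 6^{26} ≡ 1 mod 53. Since this equals 1, 6 is a QR.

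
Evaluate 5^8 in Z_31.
By repeated squaring (mod 31): 5^{1}≡5, 5^{2}≡25, 5^{4}≡5, 5^{8}≡25. So 5^{8} ≡ 25 (mod 31)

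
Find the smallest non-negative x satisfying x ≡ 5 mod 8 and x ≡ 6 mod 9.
M = 8 × 9 = 72. M₁ = 9, y₁ ≡ 1 mod 8. M₂ = 8, y₂ ≡ 8 mod 9. x = 5×9×1 + 6×8×8 ≡ 69 mod 72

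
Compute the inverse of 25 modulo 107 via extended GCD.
Extended GCD: 25(30) + 107(-7) = 1. So 25^(-1) ≡ 30 mod 107. Verify: 25 × 30 = 750 ≡ 1 mod 107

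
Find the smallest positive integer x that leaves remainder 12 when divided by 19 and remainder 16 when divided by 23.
M = 19 × 23 = 437. M₁ = 23, y₁ ≡ 5 (mod 19). M₂ = 19, y₂ ≡ 17 (mod 23). x = 12×23×5 + 16×19×17 ≡ 430 (mod 437)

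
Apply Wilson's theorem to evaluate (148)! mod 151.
(150)! = (148)! × (149) × (150) ≡ -1 (mod 151). So (148)! ≡ -1 × [(150)(149)]^(-1) ≡ 75 (mod 151)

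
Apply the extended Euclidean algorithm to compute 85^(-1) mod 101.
Extended GCD: 85(-19) + 101(16) = 1. So 85^(-1) ≡ -19 ≡ 82 mod 101. Verify: 85 × 82 = 6970 ≡ 1 mod 101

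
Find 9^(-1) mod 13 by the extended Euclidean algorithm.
Extended GCD: 9(3) + 13(-2) = 1. So 9^(-1) ≡ 3 mod 13. Verify: 9 × 3 = 27 ≡ 1 mod 13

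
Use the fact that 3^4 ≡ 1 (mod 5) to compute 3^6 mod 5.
By Fermat: 3^{4} ≡ 1 (mod 5). So 3^{6} = 3^{4} · 3^{2} ≡ 3^{2} ≡ 4 (mod 5)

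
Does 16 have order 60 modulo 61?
16^{15} ≡ 1 (mod 61) and 15 < 60, so ord_61(16) = 15 ≠ 60 and 16 is not a primitive root.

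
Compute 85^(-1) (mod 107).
Since 107 is prime, by Fermat 85^(-1) ≡ 85^{105} ≡ 34 (mod 107). Verify: 85 × 34 = 2890 ≡ 1 (mod 107)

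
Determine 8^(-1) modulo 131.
Since 131 is prime, by Fermat 8^(-1) ≡ 8^{129} ≡ 82 (mod 131). Verify: 8 × 82 = 656 ≡ 1 (mod 131)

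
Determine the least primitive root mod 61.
g = 2. Powers: [2, 4, 8, 16, 32, 3, 6, 12, 24, ...] generates all 60 non-zero residues.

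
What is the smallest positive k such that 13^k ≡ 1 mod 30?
Powers of 13 mod 30: 13^1≡13, 13^2≡19, 13^3≡7, 13^4≡1. ord_30(13) = 4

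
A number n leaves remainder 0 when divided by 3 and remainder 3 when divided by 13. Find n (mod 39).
M = 3 × 13 = 39. M₁ = 13, y₁ ≡ 1 (mod 3). M₂ = 3, y₂ ≡ 9 (mod 13). n = 0×13×1 + 3×3×9 ≡ 3 (mod 39)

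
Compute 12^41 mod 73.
By repeated squaring (mod 73): 12^{1}≡12, 12^{2}≡71, 12^{4}≡4, 12^{8}≡16, 12^{16}≡37, 12^{32}≡55. Then 12^{41} = 12^{32+8+1} ≡ 55 × 16 × 12 ≡ 48 (mod 73)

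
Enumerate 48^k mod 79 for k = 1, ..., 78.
48^1, 48^2, ..., 48^{78} mod 79: [48, 13, 71, 11, 54, 64, 70, 42, 41, 72, 59, 67, 56, 2, 17, 26, 63, 22, 29, 49, 61, 5, 3, 65, 39, 55, 33, 4, 34, 52, 47, 44, 58, 19, 43, 10, 6, 51, 78, 31, 66, 8, 68, 25, 15, 9, 37, 38, 7, 20, 12, 23, 77, 62, 53, 16, 57, 50, 30, 18, 74, 76, 14, 40, 24, 46, 75, 45, 27, 32, 35, 21, 60, 36, 69, 73, 28, 1]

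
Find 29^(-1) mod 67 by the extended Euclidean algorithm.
Extended GCD: 29(-30) + 67(13) = 1. So 29^(-1) ≡ -30 ≡ 37 mod 67. Verify: 29 × 37 = 1073 ≡ 1 mod 67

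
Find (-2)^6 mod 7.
Using Fermat: (-2)^{6} ≡ 1 mod 7. 6 ≡ 0 mod 6. So (-2)^{6} ≡ (-2)^{0} ≡ 1 mod 7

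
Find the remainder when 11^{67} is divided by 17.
By Fermat: 11^{16} ≡ 1 mod 17. 67 = 4×16 + 3. So 11^{67} ≡ 11^{3} ≡ 5 mod 17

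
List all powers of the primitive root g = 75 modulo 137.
75^1, 75^2, ..., 75^{136} mod 137: [75, 8, 52, 64, 5, 101, 40, 123, 46, 25, 94, 63, 67, 93, 125, 59, 41, 61, 54, 77, 21, 68, 31, 133, 111, 105, 66, 18, 117, 7, 114, 56, 90, 37, 35, 22, 6, 39, 48, 38, 110, 30, 58, 103, 53, 2, 13, 16, 104, 128, 10, 65, 80, 109, 92, 50, 51, 126, 134, 49, 113, 118, 82, 122, 108, 17, 42, 136, 62, 129, 85, 73, 132, 36, 97, 14, 91, 112, 43, 74, 70, 44, 12, 78, 96, 76, 83, 60, 116, 69, 106, 4, 26, 32, 71, 119, 20, 130, 23, 81, 47, 100, 102, 115, 131, 98, 89, 99, 27, 107, 79, 34, 84, 135, 124, 121, 33, 9, 127, 72, 57, 28, 45, 87, 86, 11, 3, 88, 24, 19, 55, 15, 29, 120, 95, 1]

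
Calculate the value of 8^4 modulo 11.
8^{4} = 4096 ≡ 4 (mod 11)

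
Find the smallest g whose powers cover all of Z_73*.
g = 5. For each prime q|72: 5^{36}≡72, 5^{24}≡8, none ≡ 1, so ord_73(5) = 72 and 5 is a primitive root.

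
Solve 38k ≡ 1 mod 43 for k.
Since 43 is prime, by Fermat 38^(-1) ≡ 38^{41} ≡ 17 mod 43. Verify: 38 × 17 = 646 ≡ 1 mod 43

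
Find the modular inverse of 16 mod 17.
Since 17 is prime, by Fermat 16^(-1) ≡ 16^{15} ≡ 16 mod 17. Verify: 16 × 16 = 256 ≡ 1 mod 17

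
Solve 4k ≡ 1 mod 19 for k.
Since 19 is prime, by Fermat 4^(-1) ≡ 4^{17} ≡ 5 mod 19. Verify: 4 × 5 = 20 ≡ 1 mod 19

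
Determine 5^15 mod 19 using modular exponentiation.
By repeated squaring mod 19: 5^{1}≡5, 5^{2}≡6, 5^{4}≡17, 5^{8}≡4. Then 5^{15} = 5^{8+4+2+1} ≡ 4 × 17 × 6 × 5 ≡ 7 mod 19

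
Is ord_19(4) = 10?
Powers of 4 mod 19: 4^1≡4, 4^2≡16, 4^3≡7, 4^4≡9, 4^5≡17, 4^6≡11, 4^7≡6, 4^8≡5, 4^9≡1. Already 4^9≡1, so the order is 9 < 10. No, the actual order is 9.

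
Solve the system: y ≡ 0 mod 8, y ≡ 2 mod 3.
M = 8 × 3 = 24. M₁ = 3, y₁ ≡ 3 mod 8. M₂ = 8, y₂ ≡ 2 mod 3. y = 0×3×3 + 2×8×2 ≡ 8 mod 24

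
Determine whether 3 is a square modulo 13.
By Euler's criterion: 3^{6} ≡ 1 (mod 13). Since this equals 1, 3 is a QR.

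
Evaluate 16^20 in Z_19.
Using Fermat: 16^{18} ≡ 1 mod 19. 20 ≡ 2 mod 18. So 16^{20} ≡ 16^{2} ≡ 9 mod 19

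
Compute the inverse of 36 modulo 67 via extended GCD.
Extended GCD: 36(-13) + 67(7) = 1. So 36^(-1) ≡ -13 ≡ 54 (mod 67). Verify: 36 × 54 = 1944 ≡ 1 (mod 67)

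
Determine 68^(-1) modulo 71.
Since 71 is prime, by Fermat 68^(-1) ≡ 68^{69} ≡ 47 (mod 71). Verify: 68 × 47 = 3196 ≡ 1 (mod 71)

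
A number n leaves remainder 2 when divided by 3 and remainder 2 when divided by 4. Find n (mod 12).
M = 3 × 4 = 12. M₁ = 4, y₁ ≡ 1 (mod 3). M₂ = 3, y₂ ≡ 3 (mod 4). n = 2×4×1 + 2×3×3 ≡ 2 (mod 12)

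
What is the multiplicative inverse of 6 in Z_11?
Since 11 is prime, by Fermat 6^(-1) ≡ 6^{9} ≡ 2 (mod 11). Verify: 6 × 2 = 12 ≡ 1 (mod 11)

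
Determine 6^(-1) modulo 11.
Since 11 is prime, by Fermat 6^(-1) ≡ 6^{9} ≡ 2 mod 11. Verify: 6 × 2 = 12 ≡ 1 mod 11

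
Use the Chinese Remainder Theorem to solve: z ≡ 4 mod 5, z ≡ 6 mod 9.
M = 5 × 9 = 45. M₁ = 9, y₁ ≡ 4 mod 5. M₂ = 5, y₂ ≡ 2 mod 9. z = 4×9×4 + 6×5×2 ≡ 24 mod 45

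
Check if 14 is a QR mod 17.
By Euler's criterion: 14^{8} ≡ 16 (mod 17). Since this equals -1 (≡ 16), 14 is not a QR.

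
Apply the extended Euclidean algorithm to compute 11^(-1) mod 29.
Extended GCD: 11(8) + 29(-3) = 1. So 11^(-1) ≡ 8 mod 29. Verify: 11 × 8 = 88 ≡ 1 mod 29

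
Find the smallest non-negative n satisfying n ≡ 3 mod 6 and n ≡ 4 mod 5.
M = 6 × 5 = 30. M₁ = 5, y₁ ≡ 5 mod 6. M₂ = 6, y₂ ≡ 1 mod 5. n = 3×5×5 + 4×6×1 ≡ 9 mod 30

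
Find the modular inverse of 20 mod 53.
Since 53 is prime, by Fermat 20^(-1) ≡ 20^{51} ≡ 8 (mod 53). Verify: 20 × 8 = 160 ≡ 1 (mod 53)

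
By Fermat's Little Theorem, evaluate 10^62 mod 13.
By Fermat: 10^{12} ≡ 1 mod 13. 62 = 5×12 + 2. So 10^{62} ≡ 10^{2} ≡ 9 mod 13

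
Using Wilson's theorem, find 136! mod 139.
(138)! = (136)! × (137) × (138) ≡ -1 mod 139. So (136)! ≡ -1 × [(138)(137)]^(-1) ≡ 69 mod 139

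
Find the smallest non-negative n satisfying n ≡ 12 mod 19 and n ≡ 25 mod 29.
M = 19 × 29 = 551. M₁ = 29, y₁ ≡ 2 mod 19. M₂ = 19, y₂ ≡ 26 mod 29. n = 12×29×2 + 25×19×26 ≡ 373 mod 551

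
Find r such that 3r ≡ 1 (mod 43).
Since 43 is prime, by Fermat 3^(-1) ≡ 3^{41} ≡ 29 (mod 43). Verify: 3 × 29 = 87 ≡ 1 (mod 43)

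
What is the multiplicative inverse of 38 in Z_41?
Since 41 is prime, by Fermat 38^(-1) ≡ 38^{39} ≡ 27 (mod 41). Verify: 38 × 27 = 1026 ≡ 1 (mod 41)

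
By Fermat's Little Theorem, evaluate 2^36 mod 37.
By Fermat's Little Theorem, 2^{36} ≡ 1 mod 37 since 37 is prime and gcd(2, 37) = 1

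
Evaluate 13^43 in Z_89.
By repeated squaring (mod 89): 13^{1}≡13, 13^{2}≡80, 13^{4}≡81, 13^{8}≡64, 13^{16}≡2, 13^{32}≡4. Then 13^{43} = 13^{32+8+2+1} ≡ 4 × 64 × 80 × 13 ≡ 41 (mod 89)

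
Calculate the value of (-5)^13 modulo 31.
By repeated squaring mod 31: (-5)^{1}≡26, (-5)^{2}≡25, (-5)^{4}≡5, (-5)^{8}≡25. Then (-5)^{13} = (-5)^{8+4+1} ≡ 25 × 5 × 26 ≡ 26 mod 31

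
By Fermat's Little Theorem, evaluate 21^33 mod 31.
By Fermat: 21^{30} ≡ 1 (mod 31). So 21^{33} = 21^{30} · 21^{3} ≡ 21^{3} ≡ 23 (mod 31)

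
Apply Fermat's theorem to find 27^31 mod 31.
By Fermat: 27^{30} ≡ 1 mod 31. So 27^{31} = 27^{30} · 27^{1} ≡ 27^{1} ≡ 27 mod 31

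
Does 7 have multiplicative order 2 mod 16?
Powers of 7 mod 16: 7^1≡7, 7^2≡1. First k with 7^k≡1 is k=2. Yes, ord_16(7) = 2.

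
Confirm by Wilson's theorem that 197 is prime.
(196)! mod 197 = 196. Since this equals -1 mod 197, Wilson confirms 197 is prime.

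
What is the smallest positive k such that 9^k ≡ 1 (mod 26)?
Powers of 9 mod 26: 9^1≡9, 9^2≡3, 9^3≡1. So the order of 9 is 3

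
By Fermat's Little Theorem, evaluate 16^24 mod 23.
By Fermat: 16^{22} ≡ 1 (mod 23). So 16^{24} = 16^{22} · 16^{2} ≡ 16^{2} ≡ 3 (mod 23)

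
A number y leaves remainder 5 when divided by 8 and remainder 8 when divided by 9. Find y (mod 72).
M = 8 × 9 = 72. M₁ = 9, y₁ ≡ 1 (mod 8). M₂ = 8, y₂ ≡ 8 (mod 9). y = 5×9×1 + 8×8×8 ≡ 53 (mod 72)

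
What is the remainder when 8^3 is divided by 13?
8^{3} = 512 ≡ 5 (mod 13)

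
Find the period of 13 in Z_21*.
Powers of 13 mod 21: 13^1≡13, 13^2≡1. Order = 2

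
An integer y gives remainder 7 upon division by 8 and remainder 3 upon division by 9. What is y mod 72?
M = 8 × 9 = 72. M₁ = 9, y₁ ≡ 1 mod 8. M₂ = 8, y₂ ≡ 8 mod 9. y = 7×9×1 + 3×8×8 ≡ 39 mod 72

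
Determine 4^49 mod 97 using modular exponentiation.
By repeated squaring (mod 97): 4^{1}≡4, 4^{2}≡16, 4^{4}≡62, 4^{8}≡61, 4^{16}≡35, 4^{32}≡61. Then 4^{49} = 4^{32+16+1} ≡ 61 × 35 × 4 ≡ 4 (mod 97)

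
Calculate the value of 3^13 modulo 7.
Using Fermat: 3^{6} ≡ 1 mod 7. 13 ≡ 1 mod 6. So 3^{13} ≡ 3^{1} ≡ 3 mod 7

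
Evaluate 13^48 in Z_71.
By repeated squaring (mod 71): 13^{1}≡13, 13^{2}≡27, 13^{4}≡19, 13^{8}≡6, 13^{16}≡36, 13^{32}≡18. Then 13^{48} = 13^{32+16} ≡ 18 × 36 ≡ 9 (mod 71)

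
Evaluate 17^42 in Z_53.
By repeated squaring mod 53: 17^{1}≡17, 17^{2}≡24, 17^{4}≡46, 17^{8}≡49, 17^{16}≡16, 17^{32}≡44. Then 17^{42} = 17^{32+8+2} ≡ 44 × 49 × 24 ≡ 16 mod 53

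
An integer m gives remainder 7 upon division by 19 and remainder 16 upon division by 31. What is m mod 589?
M = 19 × 31 = 589. M₁ = 31, y₁ ≡ 8 mod 19. M₂ = 19, y₂ ≡ 18 mod 31. m = 7×31×8 + 16×19×18 ≡ 140 mod 589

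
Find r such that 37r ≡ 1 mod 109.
Since 109 is prime, by Fermat 37^(-1) ≡ 37^{107} ≡ 56 mod 109. Verify: 37 × 56 = 2072 ≡ 1 mod 109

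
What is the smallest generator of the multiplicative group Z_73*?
g = 5. For each prime q|72: 5^{36}≡72, 5^{24}≡8, none ≡ 1, so ord_73(5) = 72 and 5 is a primitive root.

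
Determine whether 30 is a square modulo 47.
By Euler's criterion: 30^{23} ≡ 46 (mod 47). Since this equals -1 (≡ 46), 30 is not a QR.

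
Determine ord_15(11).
Powers of 11 mod 15: 11^1≡11, 11^2≡1. Order = 2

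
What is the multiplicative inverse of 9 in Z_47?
Since 47 is prime, by Fermat 9^(-1) ≡ 9^{45} ≡ 21 mod 47. Verify: 9 × 21 = 189 ≡ 1 mod 47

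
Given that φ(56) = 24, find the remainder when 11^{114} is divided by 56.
By Euler: 11^{24} ≡ 1 (mod 56) since gcd(11, 56) = 1. 114 = 4×24 + 18. So 11^{114} ≡ 11^{18} ≡ 1 (mod 56)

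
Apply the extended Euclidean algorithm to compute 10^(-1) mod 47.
Extended GCD: 10(-14) + 47(3) = 1. So 10^(-1) ≡ -14 ≡ 33 mod 47. Verify: 10 × 33 = 330 ≡ 1 mod 47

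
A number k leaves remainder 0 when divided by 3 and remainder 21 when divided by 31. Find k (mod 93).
M = 3 × 31 = 93. M₁ = 31, y₁ ≡ 1 (mod 3). M₂ = 3, y₂ ≡ 21 (mod 31). k = 0×31×1 + 21×3×21 ≡ 21 (mod 93)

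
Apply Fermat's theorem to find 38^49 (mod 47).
By Fermat: 38^{46} ≡ 1 (mod 47). So 38^{49} = 38^{46} · 38^{3} ≡ 38^{3} ≡ 23 (mod 47)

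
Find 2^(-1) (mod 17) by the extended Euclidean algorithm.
Extended GCD: 2(-8) + 17(1) = 1. So 2^(-1) ≡ -8 ≡ 9 (mod 17). Verify: 2 × 9 = 18 ≡ 1 (mod 17)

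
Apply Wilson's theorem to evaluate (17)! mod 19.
(18)! = (17)! × (18) ≡ -1 (mod 19). So (17)! ≡ -1 × (18)^(-1) ≡ (-1)×(-1) = 1 (mod 19)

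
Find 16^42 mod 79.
By repeated squaring mod 79: 16^{1}≡16, 16^{2}≡19, 16^{4}≡45, 16^{8}≡50, 16^{16}≡51, 16^{32}≡73. Then 16^{42} = 16^{32+8+2} ≡ 73 × 50 × 19 ≡ 67 mod 79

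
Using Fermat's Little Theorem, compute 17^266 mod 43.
By Fermat: 17^{42} ≡ 1 mod 43. 266 ≡ 14 mod 42. So 17^{266} ≡ 17^{14} ≡ 6 mod 43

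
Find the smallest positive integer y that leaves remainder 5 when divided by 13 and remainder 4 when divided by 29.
M = 13 × 29 = 377. M₁ = 29, y₁ ≡ 9 mod 13. M₂ = 13, y₂ ≡ 9 mod 29. y = 5×29×9 + 4×13×9 ≡ 265 mod 377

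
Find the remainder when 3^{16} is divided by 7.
By Fermat: 3^{6} ≡ 1 (mod 7). 16 = 2×6 + 4. So 3^{16} ≡ 3^{4} ≡ 4 (mod 7)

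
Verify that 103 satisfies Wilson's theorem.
(102)! mod 103 = 102. Since this equals -1 mod 103, Wilson confirms 103 is prime.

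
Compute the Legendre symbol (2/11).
(2/11) = 2^{5} mod 11 = -1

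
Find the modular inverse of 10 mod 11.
Since 11 is prime, by Fermat 10^(-1) ≡ 10^{9} ≡ 10 mod 11. Verify: 10 × 10 = 100 ≡ 1 mod 11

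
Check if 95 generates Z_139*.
95^{46} ≡ 1 mod 139 and 46 < 138, so ord_139(95) = 46 ≠ 138 and 95 is not a primitive root.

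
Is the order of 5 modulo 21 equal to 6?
Powers of 5 mod 21: 5^1≡5, 5^2≡4, 5^3≡20, 5^4≡16, 5^5≡17, 5^6≡1. First k with 5^k≡1 is k=6. Yes, ord_21(5) = 6.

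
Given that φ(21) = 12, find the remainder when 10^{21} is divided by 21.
By Euler: 10^{12} ≡ 1 (mod 21) since gcd(10, 21) = 1. 21 = 1×12 + 9. So 10^{21} ≡ 10^{9} ≡ 13 (mod 21)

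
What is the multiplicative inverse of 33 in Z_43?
Since 43 is prime, by Fermat 33^(-1) ≡ 33^{41} ≡ 30 mod 43. Verify: 33 × 30 = 990 ≡ 1 mod 43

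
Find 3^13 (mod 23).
By repeated squaring (mod 23): 3^{1}≡3, 3^{2}≡9, 3^{4}≡12, 3^{8}≡6. Then 3^{13} = 3^{8+4+1} ≡ 6 × 12 × 3 ≡ 9 (mod 23)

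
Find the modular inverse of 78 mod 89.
Since 89 is prime, by Fermat 78^(-1) ≡ 78^{87} ≡ 8 mod 89. Verify: 78 × 8 = 624 ≡ 1 mod 89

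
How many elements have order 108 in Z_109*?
Number of primitive roots mod 109 = φ(p-1) = φ(108) = 36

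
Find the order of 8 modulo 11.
Powers of 8 mod 11: 8^1≡8, 8^2≡9, 8^3≡6, 8^4≡4, 8^5≡10, 8^6≡3, 8^7≡2, 8^8≡5, 8^9≡7, 8^10≡1. ord_11(8) = 10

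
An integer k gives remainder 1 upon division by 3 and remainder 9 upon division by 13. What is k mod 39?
M = 3 × 13 = 39. M₁ = 13, y₁ ≡ 1 mod 3. M₂ = 3, y₂ ≡ 9 mod 13. k = 1×13×1 + 9×3×9 ≡ 22 mod 39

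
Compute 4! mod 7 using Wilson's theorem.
(6)! = (4)! × (5) × (6) ≡ -1 mod 7. So (4)! ≡ -1 × [(6)(5)]^(-1) ≡ 3 mod 7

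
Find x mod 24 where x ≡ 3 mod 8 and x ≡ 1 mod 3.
M = 8 × 3 = 24. M₁ = 3, y₁ ≡ 3 mod 8. M₂ = 8, y₂ ≡ 2 mod 3. x = 3×3×3 + 1×8×2 ≡ 19 mod 24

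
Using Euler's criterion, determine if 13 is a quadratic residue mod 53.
By Euler's criterion: 13^{26} ≡ 1 mod 53. Since this equals 1, 13 is a QR.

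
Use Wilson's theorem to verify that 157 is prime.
(156)! mod 157 = 156. Since this equals -1 (mod 157), Wilson confirms 157 is prime.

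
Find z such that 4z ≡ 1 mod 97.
Since 97 is prime, by Fermat 4^(-1) ≡ 4^{95} ≡ 73 mod 97. Verify: 4 × 73 = 292 ≡ 1 mod 97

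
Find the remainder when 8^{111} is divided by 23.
By Fermat: 8^{22} ≡ 1 mod 23. 111 = 5×22 + 1. So 8^{111} ≡ 8^{1} ≡ 8 mod 23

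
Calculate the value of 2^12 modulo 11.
Using Fermat: 2^{10} ≡ 1 mod 11. 12 ≡ 2 mod 10. So 2^{12} ≡ 2^{2} ≡ 4 mod 11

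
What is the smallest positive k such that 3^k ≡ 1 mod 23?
Powers of 3 mod 23: 3^1≡3, 3^2≡9, 3^3≡4, 3^4≡12, 3^5≡13, 3^6≡16, 3^7≡2, 3^8≡6, 3^9≡18, 3^10≡8, 3^11≡1. ord_23(3) = 11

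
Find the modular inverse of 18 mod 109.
Since 109 is prime, by Fermat 18^(-1) ≡ 18^{107} ≡ 103 (mod 109). Verify: 18 × 103 = 1854 ≡ 1 (mod 109)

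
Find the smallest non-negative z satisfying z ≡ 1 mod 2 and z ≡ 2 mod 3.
M = 2 × 3 = 6. M₁ = 3, y₁ ≡ 1 mod 2. M₂ = 2, y₂ ≡ 2 mod 3. z = 1×3×1 + 2×2×2 ≡ 5 mod 6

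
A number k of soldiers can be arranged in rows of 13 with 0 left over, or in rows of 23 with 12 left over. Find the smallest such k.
M = 13 × 23 = 299. M₁ = 23, y₁ ≡ 4 (mod 13). M₂ = 13, y₂ ≡ 16 (mod 23). k = 0×23×4 + 12×13×16 ≡ 104 (mod 299)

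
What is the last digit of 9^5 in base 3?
By repeated squaring (mod 3): 9^{1}≡0, 9^{2}≡0, 9^{4}≡0. Then 9^{5} = 9^{4+1} ≡ 0 × 0 ≡ 0 (mod 3)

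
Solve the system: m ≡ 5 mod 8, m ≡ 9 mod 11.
M = 8 × 11 = 88. M₁ = 11, y₁ ≡ 3 mod 8. M₂ = 8, y₂ ≡ 7 mod 11. m = 5×11×3 + 9×8×7 ≡ 53 mod 88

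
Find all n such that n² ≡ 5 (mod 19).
The square roots of 5 mod 19 are 9 and 10. Verify: 9² = 81 ≡ 5 (mod 19)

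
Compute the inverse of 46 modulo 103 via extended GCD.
Extended GCD: 46(-47) + 103(21) = 1. So 46^(-1) ≡ -47 ≡ 56 (mod 103). Verify: 46 × 56 = 2576 ≡ 1 (mod 103)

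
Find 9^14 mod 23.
By repeated squaring mod 23: 9^{1}≡9, 9^{2}≡12, 9^{4}≡6, 9^{8}≡13. Then 9^{14} = 9^{8+4+2} ≡ 13 × 6 × 12 ≡ 16 mod 23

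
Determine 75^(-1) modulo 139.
Since 139 is prime, by Fermat 75^(-1) ≡ 75^{137} ≡ 76 mod 139. Verify: 75 × 76 = 5700 ≡ 1 mod 139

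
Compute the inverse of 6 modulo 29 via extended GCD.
Extended GCD: 6(5) + 29(-1) = 1. So 6^(-1) ≡ 5 (mod 29). Verify: 6 × 5 = 30 ≡ 1 (mod 29)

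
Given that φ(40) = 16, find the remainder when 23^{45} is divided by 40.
By Euler: 23^{16} ≡ 1 (mod 40) since gcd(23, 40) = 1. 45 = 2×16 + 13. So 23^{45} ≡ 23^{13} ≡ 23 (mod 40)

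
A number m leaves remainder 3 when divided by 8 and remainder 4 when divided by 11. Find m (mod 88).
M = 8 × 11 = 88. M₁ = 11, y₁ ≡ 3 (mod 8). M₂ = 8, y₂ ≡ 7 (mod 11). m = 3×11×3 + 4×8×7 ≡ 59 (mod 88)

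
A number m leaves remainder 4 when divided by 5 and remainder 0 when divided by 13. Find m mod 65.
M = 5 × 13 = 65. M₁ = 13, y₁ ≡ 2 mod 5. M₂ = 5, y₂ ≡ 8 mod 13. m = 4×13×2 + 0×5×8 ≡ 39 mod 65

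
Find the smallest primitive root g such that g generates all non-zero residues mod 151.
g = 6. Powers: [6, 36, 65, 88, 75, 148, ...] generates all 150 non-zero residues.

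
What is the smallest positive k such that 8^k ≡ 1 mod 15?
Powers of 8 mod 15: 8^1≡8, 8^2≡4, 8^3≡2, 8^4≡1. ord_15(8) = 4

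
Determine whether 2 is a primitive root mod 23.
2^{11} ≡ 1 mod 23 and 11 < 22, so ord_23(2) = 11 ≠ 22 and 2 is not a primitive root.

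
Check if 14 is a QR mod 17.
By Euler's criterion: 14^{8} ≡ 16 mod 17. Since this equals -1 (≡ 16), 14 is not a QR.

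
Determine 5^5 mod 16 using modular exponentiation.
By repeated squaring mod 16: 5^{1}≡5, 5^{2}≡9, 5^{4}≡1. Then 5^{5} = 5^{4+1} ≡ 1 × 5 ≡ 5 mod 16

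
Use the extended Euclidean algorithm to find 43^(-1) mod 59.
Extended GCD: 43(11) + 59(-8) = 1. So 43^(-1) ≡ 11 (mod 59). Verify: 43 × 11 = 473 ≡ 1 (mod 59)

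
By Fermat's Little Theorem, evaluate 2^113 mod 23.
By Fermat: 2^{22} ≡ 1 mod 23. 113 = 5×22 + 3. So 2^{113} ≡ 2^{3} ≡ 8 mod 23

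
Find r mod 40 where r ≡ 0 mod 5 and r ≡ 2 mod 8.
M = 5 × 8 = 40. M₁ = 8, y₁ ≡ 2 mod 5. M₂ = 5, y₂ ≡ 5 mod 8. r = 0×8×2 + 2×5×5 ≡ 10 mod 40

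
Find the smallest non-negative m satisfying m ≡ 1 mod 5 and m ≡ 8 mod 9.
M = 5 × 9 = 45. M₁ = 9, y₁ ≡ 4 mod 5. M₂ = 5, y₂ ≡ 2 mod 9. m = 1×9×4 + 8×5×2 ≡ 26 mod 45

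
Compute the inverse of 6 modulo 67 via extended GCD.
Extended GCD: 6(-11) + 67(1) = 1. So 6^(-1) ≡ -11 ≡ 56 (mod 67). Verify: 6 × 56 = 336 ≡ 1 (mod 67)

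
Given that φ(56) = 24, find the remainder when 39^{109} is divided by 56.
By Euler: 39^{24} ≡ 1 mod 56 since gcd(39, 56) = 1. 109 = 4×24 + 13. So 39^{109} ≡ 39^{13} ≡ 39 mod 56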